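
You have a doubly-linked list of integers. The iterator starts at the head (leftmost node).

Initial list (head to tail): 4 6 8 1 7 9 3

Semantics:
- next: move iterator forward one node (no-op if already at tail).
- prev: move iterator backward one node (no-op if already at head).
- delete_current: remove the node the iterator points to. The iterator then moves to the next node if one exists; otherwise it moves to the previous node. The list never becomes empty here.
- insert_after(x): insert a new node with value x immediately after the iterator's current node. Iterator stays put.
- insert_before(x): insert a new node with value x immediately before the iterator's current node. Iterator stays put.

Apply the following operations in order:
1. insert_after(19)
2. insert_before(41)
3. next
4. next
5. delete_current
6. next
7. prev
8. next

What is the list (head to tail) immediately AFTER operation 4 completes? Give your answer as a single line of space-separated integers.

After 1 (insert_after(19)): list=[4, 19, 6, 8, 1, 7, 9, 3] cursor@4
After 2 (insert_before(41)): list=[41, 4, 19, 6, 8, 1, 7, 9, 3] cursor@4
After 3 (next): list=[41, 4, 19, 6, 8, 1, 7, 9, 3] cursor@19
After 4 (next): list=[41, 4, 19, 6, 8, 1, 7, 9, 3] cursor@6

Answer: 41 4 19 6 8 1 7 9 3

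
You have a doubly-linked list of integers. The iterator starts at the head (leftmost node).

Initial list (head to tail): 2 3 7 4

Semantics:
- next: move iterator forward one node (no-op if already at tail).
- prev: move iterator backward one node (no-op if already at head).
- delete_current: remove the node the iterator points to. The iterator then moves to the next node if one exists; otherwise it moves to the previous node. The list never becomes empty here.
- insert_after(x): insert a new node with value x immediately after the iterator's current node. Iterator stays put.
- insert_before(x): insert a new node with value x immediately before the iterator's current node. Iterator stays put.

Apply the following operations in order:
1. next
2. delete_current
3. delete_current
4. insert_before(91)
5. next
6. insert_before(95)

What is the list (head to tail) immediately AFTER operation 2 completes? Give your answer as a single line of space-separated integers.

Answer: 2 7 4

Derivation:
After 1 (next): list=[2, 3, 7, 4] cursor@3
After 2 (delete_current): list=[2, 7, 4] cursor@7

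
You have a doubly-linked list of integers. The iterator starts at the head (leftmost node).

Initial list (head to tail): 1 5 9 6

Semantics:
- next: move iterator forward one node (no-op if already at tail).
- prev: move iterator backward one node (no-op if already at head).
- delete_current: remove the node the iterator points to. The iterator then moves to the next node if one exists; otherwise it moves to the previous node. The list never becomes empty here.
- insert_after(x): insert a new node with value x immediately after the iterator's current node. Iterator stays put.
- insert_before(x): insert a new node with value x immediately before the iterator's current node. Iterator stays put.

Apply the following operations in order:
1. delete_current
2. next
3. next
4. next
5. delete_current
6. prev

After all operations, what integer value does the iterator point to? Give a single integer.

Answer: 5

Derivation:
After 1 (delete_current): list=[5, 9, 6] cursor@5
After 2 (next): list=[5, 9, 6] cursor@9
After 3 (next): list=[5, 9, 6] cursor@6
After 4 (next): list=[5, 9, 6] cursor@6
After 5 (delete_current): list=[5, 9] cursor@9
After 6 (prev): list=[5, 9] cursor@5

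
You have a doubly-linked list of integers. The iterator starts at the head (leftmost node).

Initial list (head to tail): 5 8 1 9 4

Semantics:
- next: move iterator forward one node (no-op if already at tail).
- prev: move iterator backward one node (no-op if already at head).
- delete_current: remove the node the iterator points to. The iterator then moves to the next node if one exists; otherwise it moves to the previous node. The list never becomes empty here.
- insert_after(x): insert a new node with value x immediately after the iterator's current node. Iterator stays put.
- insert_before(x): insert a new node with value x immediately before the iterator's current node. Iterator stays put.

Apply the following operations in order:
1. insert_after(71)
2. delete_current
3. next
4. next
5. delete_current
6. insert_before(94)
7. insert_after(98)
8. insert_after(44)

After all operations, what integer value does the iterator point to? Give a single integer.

Answer: 9

Derivation:
After 1 (insert_after(71)): list=[5, 71, 8, 1, 9, 4] cursor@5
After 2 (delete_current): list=[71, 8, 1, 9, 4] cursor@71
After 3 (next): list=[71, 8, 1, 9, 4] cursor@8
After 4 (next): list=[71, 8, 1, 9, 4] cursor@1
After 5 (delete_current): list=[71, 8, 9, 4] cursor@9
After 6 (insert_before(94)): list=[71, 8, 94, 9, 4] cursor@9
After 7 (insert_after(98)): list=[71, 8, 94, 9, 98, 4] cursor@9
After 8 (insert_after(44)): list=[71, 8, 94, 9, 44, 98, 4] cursor@9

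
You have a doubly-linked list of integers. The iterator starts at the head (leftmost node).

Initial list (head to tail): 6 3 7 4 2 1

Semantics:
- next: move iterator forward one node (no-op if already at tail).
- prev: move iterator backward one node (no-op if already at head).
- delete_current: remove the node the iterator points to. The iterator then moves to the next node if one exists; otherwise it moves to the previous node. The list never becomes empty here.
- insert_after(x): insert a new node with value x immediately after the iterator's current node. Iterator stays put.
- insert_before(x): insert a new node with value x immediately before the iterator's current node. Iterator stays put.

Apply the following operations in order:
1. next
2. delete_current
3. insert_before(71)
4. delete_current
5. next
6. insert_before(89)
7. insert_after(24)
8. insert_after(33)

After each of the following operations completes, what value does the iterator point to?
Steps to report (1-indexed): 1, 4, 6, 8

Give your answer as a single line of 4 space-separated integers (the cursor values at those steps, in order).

After 1 (next): list=[6, 3, 7, 4, 2, 1] cursor@3
After 2 (delete_current): list=[6, 7, 4, 2, 1] cursor@7
After 3 (insert_before(71)): list=[6, 71, 7, 4, 2, 1] cursor@7
After 4 (delete_current): list=[6, 71, 4, 2, 1] cursor@4
After 5 (next): list=[6, 71, 4, 2, 1] cursor@2
After 6 (insert_before(89)): list=[6, 71, 4, 89, 2, 1] cursor@2
After 7 (insert_after(24)): list=[6, 71, 4, 89, 2, 24, 1] cursor@2
After 8 (insert_after(33)): list=[6, 71, 4, 89, 2, 33, 24, 1] cursor@2

Answer: 3 4 2 2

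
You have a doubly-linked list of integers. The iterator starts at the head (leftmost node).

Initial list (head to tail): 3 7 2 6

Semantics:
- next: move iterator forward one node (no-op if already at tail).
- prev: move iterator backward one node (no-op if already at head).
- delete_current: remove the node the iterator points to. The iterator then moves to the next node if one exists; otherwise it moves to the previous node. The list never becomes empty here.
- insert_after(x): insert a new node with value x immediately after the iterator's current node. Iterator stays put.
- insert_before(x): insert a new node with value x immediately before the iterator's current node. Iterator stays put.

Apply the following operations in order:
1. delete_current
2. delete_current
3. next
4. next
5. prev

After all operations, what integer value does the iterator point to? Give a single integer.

After 1 (delete_current): list=[7, 2, 6] cursor@7
After 2 (delete_current): list=[2, 6] cursor@2
After 3 (next): list=[2, 6] cursor@6
After 4 (next): list=[2, 6] cursor@6
After 5 (prev): list=[2, 6] cursor@2

Answer: 2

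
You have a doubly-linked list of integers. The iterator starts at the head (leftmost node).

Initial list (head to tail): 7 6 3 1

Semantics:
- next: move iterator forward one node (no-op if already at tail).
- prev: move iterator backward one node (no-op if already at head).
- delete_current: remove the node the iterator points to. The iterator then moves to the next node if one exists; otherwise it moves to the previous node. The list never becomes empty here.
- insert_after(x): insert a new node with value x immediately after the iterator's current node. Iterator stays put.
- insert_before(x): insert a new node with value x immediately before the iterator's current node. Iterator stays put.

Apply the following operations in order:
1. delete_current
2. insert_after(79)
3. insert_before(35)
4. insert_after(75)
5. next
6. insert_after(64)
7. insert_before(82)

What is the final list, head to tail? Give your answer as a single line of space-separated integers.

Answer: 35 6 82 75 64 79 3 1

Derivation:
After 1 (delete_current): list=[6, 3, 1] cursor@6
After 2 (insert_after(79)): list=[6, 79, 3, 1] cursor@6
After 3 (insert_before(35)): list=[35, 6, 79, 3, 1] cursor@6
After 4 (insert_after(75)): list=[35, 6, 75, 79, 3, 1] cursor@6
After 5 (next): list=[35, 6, 75, 79, 3, 1] cursor@75
After 6 (insert_after(64)): list=[35, 6, 75, 64, 79, 3, 1] cursor@75
After 7 (insert_before(82)): list=[35, 6, 82, 75, 64, 79, 3, 1] cursor@75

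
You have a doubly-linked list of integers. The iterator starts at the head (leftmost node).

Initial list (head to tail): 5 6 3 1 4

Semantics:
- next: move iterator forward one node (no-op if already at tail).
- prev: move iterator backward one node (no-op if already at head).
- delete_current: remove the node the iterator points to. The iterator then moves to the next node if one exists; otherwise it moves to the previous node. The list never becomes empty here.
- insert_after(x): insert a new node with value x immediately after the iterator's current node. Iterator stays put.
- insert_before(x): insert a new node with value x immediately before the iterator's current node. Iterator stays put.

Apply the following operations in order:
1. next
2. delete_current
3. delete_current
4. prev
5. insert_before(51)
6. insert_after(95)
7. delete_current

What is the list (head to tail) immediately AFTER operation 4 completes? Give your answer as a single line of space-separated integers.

After 1 (next): list=[5, 6, 3, 1, 4] cursor@6
After 2 (delete_current): list=[5, 3, 1, 4] cursor@3
After 3 (delete_current): list=[5, 1, 4] cursor@1
After 4 (prev): list=[5, 1, 4] cursor@5

Answer: 5 1 4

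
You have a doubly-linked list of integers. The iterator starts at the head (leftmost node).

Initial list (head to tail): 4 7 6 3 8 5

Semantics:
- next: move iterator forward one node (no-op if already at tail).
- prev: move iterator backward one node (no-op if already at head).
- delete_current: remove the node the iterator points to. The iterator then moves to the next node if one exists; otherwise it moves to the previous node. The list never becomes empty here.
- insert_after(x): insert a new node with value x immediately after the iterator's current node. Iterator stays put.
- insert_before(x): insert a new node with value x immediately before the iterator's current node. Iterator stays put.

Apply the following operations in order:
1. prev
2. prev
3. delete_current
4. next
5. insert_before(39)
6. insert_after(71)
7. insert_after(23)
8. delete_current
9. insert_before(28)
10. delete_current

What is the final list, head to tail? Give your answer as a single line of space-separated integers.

Answer: 7 39 28 71 3 8 5

Derivation:
After 1 (prev): list=[4, 7, 6, 3, 8, 5] cursor@4
After 2 (prev): list=[4, 7, 6, 3, 8, 5] cursor@4
After 3 (delete_current): list=[7, 6, 3, 8, 5] cursor@7
After 4 (next): list=[7, 6, 3, 8, 5] cursor@6
After 5 (insert_before(39)): list=[7, 39, 6, 3, 8, 5] cursor@6
After 6 (insert_after(71)): list=[7, 39, 6, 71, 3, 8, 5] cursor@6
After 7 (insert_after(23)): list=[7, 39, 6, 23, 71, 3, 8, 5] cursor@6
After 8 (delete_current): list=[7, 39, 23, 71, 3, 8, 5] cursor@23
After 9 (insert_before(28)): list=[7, 39, 28, 23, 71, 3, 8, 5] cursor@23
After 10 (delete_current): list=[7, 39, 28, 71, 3, 8, 5] cursor@71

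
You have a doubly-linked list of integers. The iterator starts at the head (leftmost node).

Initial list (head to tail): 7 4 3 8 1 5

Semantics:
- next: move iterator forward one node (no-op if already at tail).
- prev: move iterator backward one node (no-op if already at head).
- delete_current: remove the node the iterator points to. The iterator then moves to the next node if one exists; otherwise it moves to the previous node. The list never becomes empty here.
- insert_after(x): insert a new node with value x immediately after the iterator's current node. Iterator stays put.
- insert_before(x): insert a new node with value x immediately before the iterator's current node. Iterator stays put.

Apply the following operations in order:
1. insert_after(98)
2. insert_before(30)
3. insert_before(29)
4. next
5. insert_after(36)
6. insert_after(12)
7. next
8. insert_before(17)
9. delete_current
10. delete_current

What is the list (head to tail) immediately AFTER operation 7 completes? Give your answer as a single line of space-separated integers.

Answer: 30 29 7 98 12 36 4 3 8 1 5

Derivation:
After 1 (insert_after(98)): list=[7, 98, 4, 3, 8, 1, 5] cursor@7
After 2 (insert_before(30)): list=[30, 7, 98, 4, 3, 8, 1, 5] cursor@7
After 3 (insert_before(29)): list=[30, 29, 7, 98, 4, 3, 8, 1, 5] cursor@7
After 4 (next): list=[30, 29, 7, 98, 4, 3, 8, 1, 5] cursor@98
After 5 (insert_after(36)): list=[30, 29, 7, 98, 36, 4, 3, 8, 1, 5] cursor@98
After 6 (insert_after(12)): list=[30, 29, 7, 98, 12, 36, 4, 3, 8, 1, 5] cursor@98
After 7 (next): list=[30, 29, 7, 98, 12, 36, 4, 3, 8, 1, 5] cursor@12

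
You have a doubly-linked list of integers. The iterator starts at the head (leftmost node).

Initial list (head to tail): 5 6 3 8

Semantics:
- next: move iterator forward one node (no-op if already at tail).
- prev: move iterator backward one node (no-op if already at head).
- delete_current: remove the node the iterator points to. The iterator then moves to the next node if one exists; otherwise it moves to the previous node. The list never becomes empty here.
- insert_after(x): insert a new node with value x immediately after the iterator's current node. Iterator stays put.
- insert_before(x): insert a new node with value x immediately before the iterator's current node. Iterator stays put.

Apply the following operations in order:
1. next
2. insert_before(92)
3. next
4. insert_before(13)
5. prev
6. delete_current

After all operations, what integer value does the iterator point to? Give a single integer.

Answer: 3

Derivation:
After 1 (next): list=[5, 6, 3, 8] cursor@6
After 2 (insert_before(92)): list=[5, 92, 6, 3, 8] cursor@6
After 3 (next): list=[5, 92, 6, 3, 8] cursor@3
After 4 (insert_before(13)): list=[5, 92, 6, 13, 3, 8] cursor@3
After 5 (prev): list=[5, 92, 6, 13, 3, 8] cursor@13
After 6 (delete_current): list=[5, 92, 6, 3, 8] cursor@3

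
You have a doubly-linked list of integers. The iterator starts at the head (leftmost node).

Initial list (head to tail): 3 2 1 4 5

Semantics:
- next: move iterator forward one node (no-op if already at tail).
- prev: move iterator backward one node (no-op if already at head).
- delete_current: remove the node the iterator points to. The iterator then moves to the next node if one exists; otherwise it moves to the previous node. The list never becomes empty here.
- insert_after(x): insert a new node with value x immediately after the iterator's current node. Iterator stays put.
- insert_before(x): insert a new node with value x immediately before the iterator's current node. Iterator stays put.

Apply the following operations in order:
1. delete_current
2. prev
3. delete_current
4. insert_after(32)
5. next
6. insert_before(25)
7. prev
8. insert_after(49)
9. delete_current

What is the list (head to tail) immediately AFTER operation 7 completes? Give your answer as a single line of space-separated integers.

After 1 (delete_current): list=[2, 1, 4, 5] cursor@2
After 2 (prev): list=[2, 1, 4, 5] cursor@2
After 3 (delete_current): list=[1, 4, 5] cursor@1
After 4 (insert_after(32)): list=[1, 32, 4, 5] cursor@1
After 5 (next): list=[1, 32, 4, 5] cursor@32
After 6 (insert_before(25)): list=[1, 25, 32, 4, 5] cursor@32
After 7 (prev): list=[1, 25, 32, 4, 5] cursor@25

Answer: 1 25 32 4 5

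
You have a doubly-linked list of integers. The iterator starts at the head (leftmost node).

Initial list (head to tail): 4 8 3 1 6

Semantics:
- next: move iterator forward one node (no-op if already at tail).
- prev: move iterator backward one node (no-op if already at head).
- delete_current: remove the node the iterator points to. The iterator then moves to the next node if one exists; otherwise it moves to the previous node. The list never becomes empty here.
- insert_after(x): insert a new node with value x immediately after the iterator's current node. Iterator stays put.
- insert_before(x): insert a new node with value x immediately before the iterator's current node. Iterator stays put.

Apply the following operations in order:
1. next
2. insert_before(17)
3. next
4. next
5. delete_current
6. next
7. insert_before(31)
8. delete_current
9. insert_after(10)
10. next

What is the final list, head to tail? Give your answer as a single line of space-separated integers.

After 1 (next): list=[4, 8, 3, 1, 6] cursor@8
After 2 (insert_before(17)): list=[4, 17, 8, 3, 1, 6] cursor@8
After 3 (next): list=[4, 17, 8, 3, 1, 6] cursor@3
After 4 (next): list=[4, 17, 8, 3, 1, 6] cursor@1
After 5 (delete_current): list=[4, 17, 8, 3, 6] cursor@6
After 6 (next): list=[4, 17, 8, 3, 6] cursor@6
After 7 (insert_before(31)): list=[4, 17, 8, 3, 31, 6] cursor@6
After 8 (delete_current): list=[4, 17, 8, 3, 31] cursor@31
After 9 (insert_after(10)): list=[4, 17, 8, 3, 31, 10] cursor@31
After 10 (next): list=[4, 17, 8, 3, 31, 10] cursor@10

Answer: 4 17 8 3 31 10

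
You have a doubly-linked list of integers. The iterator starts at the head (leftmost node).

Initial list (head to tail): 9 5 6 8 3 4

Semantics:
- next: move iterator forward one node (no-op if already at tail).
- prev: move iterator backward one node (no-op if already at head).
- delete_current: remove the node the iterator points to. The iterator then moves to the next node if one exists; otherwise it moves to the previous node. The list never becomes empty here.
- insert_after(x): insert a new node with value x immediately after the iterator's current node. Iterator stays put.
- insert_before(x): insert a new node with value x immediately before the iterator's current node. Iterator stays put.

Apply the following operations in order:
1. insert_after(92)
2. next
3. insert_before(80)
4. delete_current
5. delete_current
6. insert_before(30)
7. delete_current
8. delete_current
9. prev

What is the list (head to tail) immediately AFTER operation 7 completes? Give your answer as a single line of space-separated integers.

Answer: 9 80 30 8 3 4

Derivation:
After 1 (insert_after(92)): list=[9, 92, 5, 6, 8, 3, 4] cursor@9
After 2 (next): list=[9, 92, 5, 6, 8, 3, 4] cursor@92
After 3 (insert_before(80)): list=[9, 80, 92, 5, 6, 8, 3, 4] cursor@92
After 4 (delete_current): list=[9, 80, 5, 6, 8, 3, 4] cursor@5
After 5 (delete_current): list=[9, 80, 6, 8, 3, 4] cursor@6
After 6 (insert_before(30)): list=[9, 80, 30, 6, 8, 3, 4] cursor@6
After 7 (delete_current): list=[9, 80, 30, 8, 3, 4] cursor@8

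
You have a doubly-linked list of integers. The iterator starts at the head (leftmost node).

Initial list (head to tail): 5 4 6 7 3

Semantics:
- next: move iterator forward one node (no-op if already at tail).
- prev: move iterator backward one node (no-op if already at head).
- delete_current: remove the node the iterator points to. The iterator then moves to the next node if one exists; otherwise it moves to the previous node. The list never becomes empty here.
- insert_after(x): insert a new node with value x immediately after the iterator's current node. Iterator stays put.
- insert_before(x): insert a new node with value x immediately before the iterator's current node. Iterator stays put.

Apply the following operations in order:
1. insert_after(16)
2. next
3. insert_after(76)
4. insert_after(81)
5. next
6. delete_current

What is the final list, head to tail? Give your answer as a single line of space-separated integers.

After 1 (insert_after(16)): list=[5, 16, 4, 6, 7, 3] cursor@5
After 2 (next): list=[5, 16, 4, 6, 7, 3] cursor@16
After 3 (insert_after(76)): list=[5, 16, 76, 4, 6, 7, 3] cursor@16
After 4 (insert_after(81)): list=[5, 16, 81, 76, 4, 6, 7, 3] cursor@16
After 5 (next): list=[5, 16, 81, 76, 4, 6, 7, 3] cursor@81
After 6 (delete_current): list=[5, 16, 76, 4, 6, 7, 3] cursor@76

Answer: 5 16 76 4 6 7 3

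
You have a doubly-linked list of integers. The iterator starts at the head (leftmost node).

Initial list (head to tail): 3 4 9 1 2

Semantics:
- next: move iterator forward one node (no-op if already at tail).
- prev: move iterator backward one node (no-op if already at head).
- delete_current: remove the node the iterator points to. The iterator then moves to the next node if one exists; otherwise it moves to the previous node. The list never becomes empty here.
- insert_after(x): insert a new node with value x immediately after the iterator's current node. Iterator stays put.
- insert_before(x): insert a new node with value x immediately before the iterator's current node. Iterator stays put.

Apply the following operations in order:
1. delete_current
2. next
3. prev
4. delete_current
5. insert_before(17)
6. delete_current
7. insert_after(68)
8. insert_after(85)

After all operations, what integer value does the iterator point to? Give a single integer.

After 1 (delete_current): list=[4, 9, 1, 2] cursor@4
After 2 (next): list=[4, 9, 1, 2] cursor@9
After 3 (prev): list=[4, 9, 1, 2] cursor@4
After 4 (delete_current): list=[9, 1, 2] cursor@9
After 5 (insert_before(17)): list=[17, 9, 1, 2] cursor@9
After 6 (delete_current): list=[17, 1, 2] cursor@1
After 7 (insert_after(68)): list=[17, 1, 68, 2] cursor@1
After 8 (insert_after(85)): list=[17, 1, 85, 68, 2] cursor@1

Answer: 1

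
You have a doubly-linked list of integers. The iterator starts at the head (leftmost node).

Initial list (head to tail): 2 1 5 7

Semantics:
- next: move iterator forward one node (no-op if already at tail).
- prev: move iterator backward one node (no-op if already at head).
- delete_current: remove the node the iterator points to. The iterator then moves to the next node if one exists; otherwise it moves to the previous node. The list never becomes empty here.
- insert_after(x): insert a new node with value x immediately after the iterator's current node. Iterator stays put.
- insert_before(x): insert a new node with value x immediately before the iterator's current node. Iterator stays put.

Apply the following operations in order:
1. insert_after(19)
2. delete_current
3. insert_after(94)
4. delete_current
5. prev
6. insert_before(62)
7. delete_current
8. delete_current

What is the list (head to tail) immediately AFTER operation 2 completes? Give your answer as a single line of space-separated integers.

After 1 (insert_after(19)): list=[2, 19, 1, 5, 7] cursor@2
After 2 (delete_current): list=[19, 1, 5, 7] cursor@19

Answer: 19 1 5 7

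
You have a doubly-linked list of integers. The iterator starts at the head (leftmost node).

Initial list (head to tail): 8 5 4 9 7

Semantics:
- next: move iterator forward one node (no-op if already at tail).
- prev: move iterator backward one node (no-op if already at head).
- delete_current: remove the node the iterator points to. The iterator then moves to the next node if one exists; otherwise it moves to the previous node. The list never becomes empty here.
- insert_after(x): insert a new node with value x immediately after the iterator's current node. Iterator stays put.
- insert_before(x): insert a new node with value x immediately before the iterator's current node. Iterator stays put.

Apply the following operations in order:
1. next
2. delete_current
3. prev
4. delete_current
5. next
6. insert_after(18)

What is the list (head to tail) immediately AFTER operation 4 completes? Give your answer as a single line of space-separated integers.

Answer: 4 9 7

Derivation:
After 1 (next): list=[8, 5, 4, 9, 7] cursor@5
After 2 (delete_current): list=[8, 4, 9, 7] cursor@4
After 3 (prev): list=[8, 4, 9, 7] cursor@8
After 4 (delete_current): list=[4, 9, 7] cursor@4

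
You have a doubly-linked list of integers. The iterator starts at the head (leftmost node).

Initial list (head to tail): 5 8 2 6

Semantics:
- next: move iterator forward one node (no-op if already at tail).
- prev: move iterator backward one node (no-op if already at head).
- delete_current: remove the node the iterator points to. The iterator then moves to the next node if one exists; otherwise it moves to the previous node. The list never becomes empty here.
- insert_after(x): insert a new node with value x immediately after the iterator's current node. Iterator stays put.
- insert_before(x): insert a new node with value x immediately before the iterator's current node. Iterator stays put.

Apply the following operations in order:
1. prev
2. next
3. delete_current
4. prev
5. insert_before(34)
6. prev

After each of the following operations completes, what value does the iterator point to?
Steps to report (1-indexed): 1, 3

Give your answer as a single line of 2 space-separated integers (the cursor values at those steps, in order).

Answer: 5 2

Derivation:
After 1 (prev): list=[5, 8, 2, 6] cursor@5
After 2 (next): list=[5, 8, 2, 6] cursor@8
After 3 (delete_current): list=[5, 2, 6] cursor@2
After 4 (prev): list=[5, 2, 6] cursor@5
After 5 (insert_before(34)): list=[34, 5, 2, 6] cursor@5
After 6 (prev): list=[34, 5, 2, 6] cursor@34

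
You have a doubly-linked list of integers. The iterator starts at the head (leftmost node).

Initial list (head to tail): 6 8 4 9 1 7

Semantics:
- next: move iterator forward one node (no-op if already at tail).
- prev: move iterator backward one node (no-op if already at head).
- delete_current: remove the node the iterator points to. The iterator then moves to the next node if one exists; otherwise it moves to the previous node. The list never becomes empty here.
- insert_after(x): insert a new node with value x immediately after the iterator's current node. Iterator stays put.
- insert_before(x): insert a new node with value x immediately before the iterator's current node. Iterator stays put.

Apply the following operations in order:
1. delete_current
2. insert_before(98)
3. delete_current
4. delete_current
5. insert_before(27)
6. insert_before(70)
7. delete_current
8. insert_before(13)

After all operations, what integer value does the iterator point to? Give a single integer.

After 1 (delete_current): list=[8, 4, 9, 1, 7] cursor@8
After 2 (insert_before(98)): list=[98, 8, 4, 9, 1, 7] cursor@8
After 3 (delete_current): list=[98, 4, 9, 1, 7] cursor@4
After 4 (delete_current): list=[98, 9, 1, 7] cursor@9
After 5 (insert_before(27)): list=[98, 27, 9, 1, 7] cursor@9
After 6 (insert_before(70)): list=[98, 27, 70, 9, 1, 7] cursor@9
After 7 (delete_current): list=[98, 27, 70, 1, 7] cursor@1
After 8 (insert_before(13)): list=[98, 27, 70, 13, 1, 7] cursor@1

Answer: 1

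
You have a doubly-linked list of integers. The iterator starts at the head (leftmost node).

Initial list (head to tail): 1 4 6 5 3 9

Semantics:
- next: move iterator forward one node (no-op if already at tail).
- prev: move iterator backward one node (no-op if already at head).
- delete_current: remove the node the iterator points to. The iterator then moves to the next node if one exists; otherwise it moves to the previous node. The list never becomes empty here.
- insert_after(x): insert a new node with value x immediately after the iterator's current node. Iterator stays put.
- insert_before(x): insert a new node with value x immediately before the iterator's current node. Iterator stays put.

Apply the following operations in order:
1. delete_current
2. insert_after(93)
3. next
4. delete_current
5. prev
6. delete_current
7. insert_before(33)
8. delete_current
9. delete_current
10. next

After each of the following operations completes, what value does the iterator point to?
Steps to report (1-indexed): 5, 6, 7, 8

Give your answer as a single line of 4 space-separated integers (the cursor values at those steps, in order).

Answer: 4 6 6 5

Derivation:
After 1 (delete_current): list=[4, 6, 5, 3, 9] cursor@4
After 2 (insert_after(93)): list=[4, 93, 6, 5, 3, 9] cursor@4
After 3 (next): list=[4, 93, 6, 5, 3, 9] cursor@93
After 4 (delete_current): list=[4, 6, 5, 3, 9] cursor@6
After 5 (prev): list=[4, 6, 5, 3, 9] cursor@4
After 6 (delete_current): list=[6, 5, 3, 9] cursor@6
After 7 (insert_before(33)): list=[33, 6, 5, 3, 9] cursor@6
After 8 (delete_current): list=[33, 5, 3, 9] cursor@5
After 9 (delete_current): list=[33, 3, 9] cursor@3
After 10 (next): list=[33, 3, 9] cursor@9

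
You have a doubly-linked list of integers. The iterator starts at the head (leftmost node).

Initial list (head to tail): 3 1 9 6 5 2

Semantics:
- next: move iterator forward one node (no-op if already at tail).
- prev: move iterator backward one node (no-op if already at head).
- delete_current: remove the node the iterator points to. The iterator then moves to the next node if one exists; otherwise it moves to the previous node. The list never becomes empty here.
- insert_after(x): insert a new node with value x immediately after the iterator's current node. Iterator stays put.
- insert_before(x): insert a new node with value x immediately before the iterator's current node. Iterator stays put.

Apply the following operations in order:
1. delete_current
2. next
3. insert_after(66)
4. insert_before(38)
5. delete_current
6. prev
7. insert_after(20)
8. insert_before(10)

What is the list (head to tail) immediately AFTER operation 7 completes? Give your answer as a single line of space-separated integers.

After 1 (delete_current): list=[1, 9, 6, 5, 2] cursor@1
After 2 (next): list=[1, 9, 6, 5, 2] cursor@9
After 3 (insert_after(66)): list=[1, 9, 66, 6, 5, 2] cursor@9
After 4 (insert_before(38)): list=[1, 38, 9, 66, 6, 5, 2] cursor@9
After 5 (delete_current): list=[1, 38, 66, 6, 5, 2] cursor@66
After 6 (prev): list=[1, 38, 66, 6, 5, 2] cursor@38
After 7 (insert_after(20)): list=[1, 38, 20, 66, 6, 5, 2] cursor@38

Answer: 1 38 20 66 6 5 2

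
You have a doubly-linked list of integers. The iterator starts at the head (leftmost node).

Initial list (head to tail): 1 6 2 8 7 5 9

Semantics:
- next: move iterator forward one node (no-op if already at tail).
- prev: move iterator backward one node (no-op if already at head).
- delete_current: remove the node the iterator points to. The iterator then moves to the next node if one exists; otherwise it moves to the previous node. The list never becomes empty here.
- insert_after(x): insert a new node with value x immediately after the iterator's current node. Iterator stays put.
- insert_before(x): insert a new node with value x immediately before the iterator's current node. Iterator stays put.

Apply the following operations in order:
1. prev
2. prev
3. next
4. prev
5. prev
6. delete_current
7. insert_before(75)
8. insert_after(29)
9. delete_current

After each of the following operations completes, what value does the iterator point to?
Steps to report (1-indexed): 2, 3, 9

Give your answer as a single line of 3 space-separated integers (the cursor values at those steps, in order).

Answer: 1 6 29

Derivation:
After 1 (prev): list=[1, 6, 2, 8, 7, 5, 9] cursor@1
After 2 (prev): list=[1, 6, 2, 8, 7, 5, 9] cursor@1
After 3 (next): list=[1, 6, 2, 8, 7, 5, 9] cursor@6
After 4 (prev): list=[1, 6, 2, 8, 7, 5, 9] cursor@1
After 5 (prev): list=[1, 6, 2, 8, 7, 5, 9] cursor@1
After 6 (delete_current): list=[6, 2, 8, 7, 5, 9] cursor@6
After 7 (insert_before(75)): list=[75, 6, 2, 8, 7, 5, 9] cursor@6
After 8 (insert_after(29)): list=[75, 6, 29, 2, 8, 7, 5, 9] cursor@6
After 9 (delete_current): list=[75, 29, 2, 8, 7, 5, 9] cursor@29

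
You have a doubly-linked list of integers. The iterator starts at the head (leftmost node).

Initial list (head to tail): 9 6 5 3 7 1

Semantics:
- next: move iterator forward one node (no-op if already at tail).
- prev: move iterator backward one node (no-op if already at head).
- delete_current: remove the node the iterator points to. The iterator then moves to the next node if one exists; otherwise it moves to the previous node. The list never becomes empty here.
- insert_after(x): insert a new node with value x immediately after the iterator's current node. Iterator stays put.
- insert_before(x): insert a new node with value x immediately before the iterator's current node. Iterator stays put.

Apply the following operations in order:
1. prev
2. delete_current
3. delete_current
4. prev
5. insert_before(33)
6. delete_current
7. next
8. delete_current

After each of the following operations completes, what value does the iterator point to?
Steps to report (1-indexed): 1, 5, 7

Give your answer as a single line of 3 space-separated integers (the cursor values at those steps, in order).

Answer: 9 5 7

Derivation:
After 1 (prev): list=[9, 6, 5, 3, 7, 1] cursor@9
After 2 (delete_current): list=[6, 5, 3, 7, 1] cursor@6
After 3 (delete_current): list=[5, 3, 7, 1] cursor@5
After 4 (prev): list=[5, 3, 7, 1] cursor@5
After 5 (insert_before(33)): list=[33, 5, 3, 7, 1] cursor@5
After 6 (delete_current): list=[33, 3, 7, 1] cursor@3
After 7 (next): list=[33, 3, 7, 1] cursor@7
After 8 (delete_current): list=[33, 3, 1] cursor@1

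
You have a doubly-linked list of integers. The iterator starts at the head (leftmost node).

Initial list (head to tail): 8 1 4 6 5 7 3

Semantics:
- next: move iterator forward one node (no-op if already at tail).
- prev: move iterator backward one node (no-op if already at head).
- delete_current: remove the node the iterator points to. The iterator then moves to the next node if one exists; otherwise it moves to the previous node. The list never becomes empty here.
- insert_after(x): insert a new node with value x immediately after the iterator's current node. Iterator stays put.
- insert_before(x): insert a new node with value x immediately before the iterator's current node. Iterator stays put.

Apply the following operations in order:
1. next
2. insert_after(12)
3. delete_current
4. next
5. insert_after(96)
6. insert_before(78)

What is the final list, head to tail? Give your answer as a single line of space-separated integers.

Answer: 8 12 78 4 96 6 5 7 3

Derivation:
After 1 (next): list=[8, 1, 4, 6, 5, 7, 3] cursor@1
After 2 (insert_after(12)): list=[8, 1, 12, 4, 6, 5, 7, 3] cursor@1
After 3 (delete_current): list=[8, 12, 4, 6, 5, 7, 3] cursor@12
After 4 (next): list=[8, 12, 4, 6, 5, 7, 3] cursor@4
After 5 (insert_after(96)): list=[8, 12, 4, 96, 6, 5, 7, 3] cursor@4
After 6 (insert_before(78)): list=[8, 12, 78, 4, 96, 6, 5, 7, 3] cursor@4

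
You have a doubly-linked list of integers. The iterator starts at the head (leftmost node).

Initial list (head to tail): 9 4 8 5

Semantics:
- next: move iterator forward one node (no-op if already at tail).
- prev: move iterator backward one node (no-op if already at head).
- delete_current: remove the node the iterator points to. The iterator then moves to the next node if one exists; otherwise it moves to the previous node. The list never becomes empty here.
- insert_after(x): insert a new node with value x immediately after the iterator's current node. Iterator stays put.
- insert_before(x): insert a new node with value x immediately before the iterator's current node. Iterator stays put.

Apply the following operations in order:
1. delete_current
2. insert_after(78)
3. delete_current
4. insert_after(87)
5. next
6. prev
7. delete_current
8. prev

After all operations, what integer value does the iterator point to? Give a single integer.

After 1 (delete_current): list=[4, 8, 5] cursor@4
After 2 (insert_after(78)): list=[4, 78, 8, 5] cursor@4
After 3 (delete_current): list=[78, 8, 5] cursor@78
After 4 (insert_after(87)): list=[78, 87, 8, 5] cursor@78
After 5 (next): list=[78, 87, 8, 5] cursor@87
After 6 (prev): list=[78, 87, 8, 5] cursor@78
After 7 (delete_current): list=[87, 8, 5] cursor@87
After 8 (prev): list=[87, 8, 5] cursor@87

Answer: 87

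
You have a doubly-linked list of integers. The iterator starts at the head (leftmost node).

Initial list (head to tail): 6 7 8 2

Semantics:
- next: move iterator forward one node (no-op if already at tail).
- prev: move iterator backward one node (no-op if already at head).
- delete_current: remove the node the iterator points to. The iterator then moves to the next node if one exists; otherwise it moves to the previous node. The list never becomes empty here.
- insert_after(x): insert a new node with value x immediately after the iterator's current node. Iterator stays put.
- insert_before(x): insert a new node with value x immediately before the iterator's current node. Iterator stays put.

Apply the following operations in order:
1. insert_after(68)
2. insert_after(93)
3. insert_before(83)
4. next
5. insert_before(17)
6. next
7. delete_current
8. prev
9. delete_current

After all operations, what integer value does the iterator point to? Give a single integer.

Answer: 7

Derivation:
After 1 (insert_after(68)): list=[6, 68, 7, 8, 2] cursor@6
After 2 (insert_after(93)): list=[6, 93, 68, 7, 8, 2] cursor@6
After 3 (insert_before(83)): list=[83, 6, 93, 68, 7, 8, 2] cursor@6
After 4 (next): list=[83, 6, 93, 68, 7, 8, 2] cursor@93
After 5 (insert_before(17)): list=[83, 6, 17, 93, 68, 7, 8, 2] cursor@93
After 6 (next): list=[83, 6, 17, 93, 68, 7, 8, 2] cursor@68
After 7 (delete_current): list=[83, 6, 17, 93, 7, 8, 2] cursor@7
After 8 (prev): list=[83, 6, 17, 93, 7, 8, 2] cursor@93
After 9 (delete_current): list=[83, 6, 17, 7, 8, 2] cursor@7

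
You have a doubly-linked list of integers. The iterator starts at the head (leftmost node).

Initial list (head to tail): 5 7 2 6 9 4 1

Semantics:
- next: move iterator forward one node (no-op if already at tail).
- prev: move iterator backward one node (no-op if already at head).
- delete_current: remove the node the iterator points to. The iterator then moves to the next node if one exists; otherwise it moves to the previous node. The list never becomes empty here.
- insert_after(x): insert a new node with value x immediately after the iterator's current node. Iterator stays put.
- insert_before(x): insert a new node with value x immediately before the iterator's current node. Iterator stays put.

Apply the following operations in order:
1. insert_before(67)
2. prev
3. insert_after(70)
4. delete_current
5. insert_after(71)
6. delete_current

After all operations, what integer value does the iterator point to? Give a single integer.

Answer: 71

Derivation:
After 1 (insert_before(67)): list=[67, 5, 7, 2, 6, 9, 4, 1] cursor@5
After 2 (prev): list=[67, 5, 7, 2, 6, 9, 4, 1] cursor@67
After 3 (insert_after(70)): list=[67, 70, 5, 7, 2, 6, 9, 4, 1] cursor@67
After 4 (delete_current): list=[70, 5, 7, 2, 6, 9, 4, 1] cursor@70
After 5 (insert_after(71)): list=[70, 71, 5, 7, 2, 6, 9, 4, 1] cursor@70
After 6 (delete_current): list=[71, 5, 7, 2, 6, 9, 4, 1] cursor@71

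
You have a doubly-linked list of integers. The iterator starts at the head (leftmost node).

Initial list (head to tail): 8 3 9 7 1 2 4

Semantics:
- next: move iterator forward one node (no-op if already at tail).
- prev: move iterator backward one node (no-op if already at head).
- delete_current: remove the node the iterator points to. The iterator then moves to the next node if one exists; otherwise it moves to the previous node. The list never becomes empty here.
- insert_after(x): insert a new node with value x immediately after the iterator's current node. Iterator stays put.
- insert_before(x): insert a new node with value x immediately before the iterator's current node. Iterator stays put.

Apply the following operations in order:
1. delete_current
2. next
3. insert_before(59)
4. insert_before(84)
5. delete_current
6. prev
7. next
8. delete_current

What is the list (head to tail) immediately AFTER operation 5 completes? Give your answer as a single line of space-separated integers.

After 1 (delete_current): list=[3, 9, 7, 1, 2, 4] cursor@3
After 2 (next): list=[3, 9, 7, 1, 2, 4] cursor@9
After 3 (insert_before(59)): list=[3, 59, 9, 7, 1, 2, 4] cursor@9
After 4 (insert_before(84)): list=[3, 59, 84, 9, 7, 1, 2, 4] cursor@9
After 5 (delete_current): list=[3, 59, 84, 7, 1, 2, 4] cursor@7

Answer: 3 59 84 7 1 2 4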